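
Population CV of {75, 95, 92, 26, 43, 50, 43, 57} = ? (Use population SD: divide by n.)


Mean = 60.1250
SD = 23.2295
CV = (23.2295/60.1250)*100 = 38.6353%

CV = 38.6353%


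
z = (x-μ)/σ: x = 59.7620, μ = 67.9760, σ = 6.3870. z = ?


z = (59.7620 - 67.9760)/6.3870
= -8.2140/6.3870
= -1.2860

z = -1.2860


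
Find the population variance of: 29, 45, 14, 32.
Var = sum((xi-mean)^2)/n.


Mean = 30.0000
Squared deviations: 1.0000, 225.0000, 256.0000, 4.0000
Sum = 486.0000
Variance = 486.0000/4 = 121.5000

Variance = 121.5000


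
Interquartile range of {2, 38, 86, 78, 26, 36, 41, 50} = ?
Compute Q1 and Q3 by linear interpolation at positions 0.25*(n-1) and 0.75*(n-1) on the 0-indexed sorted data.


Sorted: 2, 26, 36, 38, 41, 50, 78, 86
Q1 (25th %ile) = 33.5000
Q3 (75th %ile) = 57.0000
IQR = 57.0000 - 33.5000 = 23.5000

IQR = 23.5000


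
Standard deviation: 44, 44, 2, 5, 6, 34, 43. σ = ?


Mean = 25.4286
Variance = 345.1020
SD = sqrt(345.1020) = 18.5769

SD = 18.5769


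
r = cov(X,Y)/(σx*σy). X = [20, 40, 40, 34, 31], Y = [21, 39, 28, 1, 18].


Mean X = 33.0000, Mean Y = 21.4000
SD X = 7.375636, SD Y = 12.499600
Cov = 32.200000
r = 32.200000/(7.375636*12.499600) = 0.3493

r = 0.3493


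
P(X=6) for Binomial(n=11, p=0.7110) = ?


C(11,6) = 462
p^6 = 0.129187
(1-p)^5 = 0.002016
P = 462 * 0.129187 * 0.002016 = 0.1203

P(X=6) = 0.1203


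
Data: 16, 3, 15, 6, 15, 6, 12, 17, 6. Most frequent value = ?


Frequencies: 3:1, 6:3, 12:1, 15:2, 16:1, 17:1
Max frequency = 3
Mode = 6

Mode = 6


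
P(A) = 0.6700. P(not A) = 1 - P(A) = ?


P(not A) = 1 - 0.6700 = 0.3300

P(not A) = 0.3300


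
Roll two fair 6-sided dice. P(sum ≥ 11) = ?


Total outcomes = 6×6 = 36
Favorable (sum ≥ 11): 3
P = 3/36 = 0.0833

P = 0.0833


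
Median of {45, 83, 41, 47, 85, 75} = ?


Sorted: 41, 45, 47, 75, 83, 85
n = 6 (even)
Middle values: 47 and 75
Median = (47+75)/2 = 61.0000

Median = 61.0000


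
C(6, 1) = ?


C(6,1) = 6!/(1! × 5!)
= 720/(1 × 120)
= 6

C(6,1) = 6


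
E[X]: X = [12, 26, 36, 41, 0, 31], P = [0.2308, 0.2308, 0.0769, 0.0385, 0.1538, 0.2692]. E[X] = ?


E[X] = 12*0.2308 + 26*0.2308 + 36*0.0769 + 41*0.0385 + 0*0.1538 + 31*0.2692
= 2.7696 + 6.0008 + 2.7684 + 1.5785 + 0 + 8.3452
= 21.4625

E[X] = 21.4625


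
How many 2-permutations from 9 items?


P(9,2) = 9!/7!
= 362880/5040
= 72

P(9,2) = 72


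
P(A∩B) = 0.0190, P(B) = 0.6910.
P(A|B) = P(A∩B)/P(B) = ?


P(A|B) = 0.0190/0.6910 = 0.0275

P(A|B) = 0.0275


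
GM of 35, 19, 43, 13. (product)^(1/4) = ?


Product = 35 × 19 × 43 × 13 = 371735
GM = 371735^(1/4) = 24.6921

GM = 24.6921


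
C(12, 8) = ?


C(12,8) = 12!/(8! × 4!)
= 479001600/(40320 × 24)
= 495

C(12,8) = 495


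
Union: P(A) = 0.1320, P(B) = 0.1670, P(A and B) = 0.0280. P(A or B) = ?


P(A∪B) = 0.1320 + 0.1670 - 0.0280
= 0.2990 - 0.0280
= 0.2710

P(A∪B) = 0.2710


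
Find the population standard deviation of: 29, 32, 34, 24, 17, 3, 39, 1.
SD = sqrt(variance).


Mean = 22.3750
Variance = 176.4844
SD = sqrt(176.4844) = 13.2847

SD = 13.2847


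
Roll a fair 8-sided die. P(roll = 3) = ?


Favorable outcomes (roll = 3): 1
Total outcomes = 8
P = 1/8 = 0.1250

P = 0.1250


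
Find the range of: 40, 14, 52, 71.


Max = 71, Min = 14
Range = 71 - 14 = 57

Range = 57


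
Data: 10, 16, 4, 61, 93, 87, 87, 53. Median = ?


Sorted: 4, 10, 16, 53, 61, 87, 87, 93
n = 8 (even)
Middle values: 53 and 61
Median = (53+61)/2 = 57.0000

Median = 57.0000


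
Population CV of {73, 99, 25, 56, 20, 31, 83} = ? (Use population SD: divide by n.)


Mean = 55.2857
SD = 28.6492
CV = (28.6492/55.2857)*100 = 51.8202%

CV = 51.8202%


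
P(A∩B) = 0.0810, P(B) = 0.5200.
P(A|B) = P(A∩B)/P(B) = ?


P(A|B) = 0.0810/0.5200 = 0.1558

P(A|B) = 0.1558


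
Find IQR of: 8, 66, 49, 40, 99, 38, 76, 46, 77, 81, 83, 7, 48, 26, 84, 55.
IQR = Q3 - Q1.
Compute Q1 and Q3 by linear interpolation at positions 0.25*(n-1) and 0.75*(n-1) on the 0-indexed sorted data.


Sorted: 7, 8, 26, 38, 40, 46, 48, 49, 55, 66, 76, 77, 81, 83, 84, 99
Q1 (25th %ile) = 39.5000
Q3 (75th %ile) = 78.0000
IQR = 78.0000 - 39.5000 = 38.5000

IQR = 38.5000


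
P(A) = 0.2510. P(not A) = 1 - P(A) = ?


P(not A) = 1 - 0.2510 = 0.7490

P(not A) = 0.7490


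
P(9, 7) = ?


P(9,7) = 9!/2!
= 362880/2
= 181440

P(9,7) = 181440


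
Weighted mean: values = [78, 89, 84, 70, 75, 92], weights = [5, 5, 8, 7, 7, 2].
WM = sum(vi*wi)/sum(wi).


Numerator = 78*5 + 89*5 + 84*8 + 70*7 + 75*7 + 92*2 = 2706
Denominator = 5 + 5 + 8 + 7 + 7 + 2 = 34
WM = 2706/34 = 79.5882

WM = 79.5882


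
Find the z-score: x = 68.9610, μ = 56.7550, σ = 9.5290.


z = (68.9610 - 56.7550)/9.5290
= 12.2060/9.5290
= 1.2809

z = 1.2809


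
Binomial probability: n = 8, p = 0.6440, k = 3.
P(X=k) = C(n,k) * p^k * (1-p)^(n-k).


C(8,3) = 56
p^3 = 0.267090
(1-p)^5 = 0.005718
P = 56 * 0.267090 * 0.005718 = 0.0855

P(X=3) = 0.0855


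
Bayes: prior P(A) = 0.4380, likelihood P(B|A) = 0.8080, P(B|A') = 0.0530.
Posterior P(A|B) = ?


P(B) = P(B|A)*P(A) + P(B|A')*P(A')
= 0.8080*0.4380 + 0.0530*0.5620
= 0.353904 + 0.029786 = 0.383690
P(A|B) = 0.353904/0.383690 = 0.9224

P(A|B) = 0.9224


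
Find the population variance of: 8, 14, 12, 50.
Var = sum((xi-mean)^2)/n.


Mean = 21.0000
Squared deviations: 169.0000, 49.0000, 81.0000, 841.0000
Sum = 1140.0000
Variance = 1140.0000/4 = 285.0000

Variance = 285.0000


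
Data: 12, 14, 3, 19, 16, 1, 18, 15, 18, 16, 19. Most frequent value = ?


Frequencies: 1:1, 3:1, 12:1, 14:1, 15:1, 16:2, 18:2, 19:2
Max frequency = 2
Mode = 16, 18, 19

Mode = 16, 18, 19


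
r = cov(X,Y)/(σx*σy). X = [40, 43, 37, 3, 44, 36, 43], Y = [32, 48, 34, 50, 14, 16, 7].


Mean X = 35.1429, Mean Y = 28.7143
SD X = 13.431611, SD Y = 15.645303
Cov = -116.959184
r = -116.959184/(13.431611*15.645303) = -0.5566

r = -0.5566


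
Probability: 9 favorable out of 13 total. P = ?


P = 9/13 = 0.6923

P = 0.6923


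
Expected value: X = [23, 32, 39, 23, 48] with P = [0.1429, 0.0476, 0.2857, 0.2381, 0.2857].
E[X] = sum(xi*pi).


E[X] = 23*0.1429 + 32*0.0476 + 39*0.2857 + 23*0.2381 + 48*0.2857
= 3.2867 + 1.5232 + 11.1423 + 5.4763 + 13.7136
= 35.1421

E[X] = 35.1421


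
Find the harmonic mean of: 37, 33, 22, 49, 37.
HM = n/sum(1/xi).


Sum of reciprocals = 1/37 + 1/33 + 1/22 + 1/49 + 1/37 = 0.150220
HM = 5/0.150220 = 33.2846

HM = 33.2846


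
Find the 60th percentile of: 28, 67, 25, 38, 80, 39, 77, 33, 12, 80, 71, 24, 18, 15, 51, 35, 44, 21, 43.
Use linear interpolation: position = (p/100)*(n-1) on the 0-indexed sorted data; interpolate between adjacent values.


Sorted: 12, 15, 18, 21, 24, 25, 28, 33, 35, 38, 39, 43, 44, 51, 67, 71, 77, 80, 80
n = 19
Index = 60/100 * 18 = 10.8000
Lower = data[10] = 39, Upper = data[11] = 43
P60 = 39 + 0.8000*(4) = 42.2000

P60 = 42.2000


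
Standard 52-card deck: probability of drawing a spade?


13 spades in 52 cards
P = 13/52 = 0.2500

P = 0.2500


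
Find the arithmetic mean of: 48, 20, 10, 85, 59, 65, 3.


Sum = 48 + 20 + 10 + 85 + 59 + 65 + 3 = 290
n = 7
Mean = 290/7 = 41.4286

Mean = 41.4286


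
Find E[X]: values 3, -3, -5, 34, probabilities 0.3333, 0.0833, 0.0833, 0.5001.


E[X] = 3*0.3333 - 3*0.0833 - 5*0.0833 + 34*0.5001
= 0.9999 - 0.2499 - 0.4165 + 17.0034
= 17.3369

E[X] = 17.3369


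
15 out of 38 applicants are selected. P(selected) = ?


P = 15/38 = 0.3947

P = 0.3947


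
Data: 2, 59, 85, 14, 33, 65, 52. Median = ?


Sorted: 2, 14, 33, 52, 59, 65, 85
n = 7 (odd)
Middle value = 52

Median = 52


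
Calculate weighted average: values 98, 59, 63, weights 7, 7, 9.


Numerator = 98*7 + 59*7 + 63*9 = 1666
Denominator = 7 + 7 + 9 = 23
WM = 1666/23 = 72.4348

WM = 72.4348


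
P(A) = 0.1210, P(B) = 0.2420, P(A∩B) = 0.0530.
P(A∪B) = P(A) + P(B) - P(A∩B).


P(A∪B) = 0.1210 + 0.2420 - 0.0530
= 0.3630 - 0.0530
= 0.3100

P(A∪B) = 0.3100


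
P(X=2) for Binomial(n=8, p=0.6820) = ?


C(8,2) = 28
p^2 = 0.465124
(1-p)^6 = 0.001034
P = 28 * 0.465124 * 0.001034 = 0.0135

P(X=2) = 0.0135


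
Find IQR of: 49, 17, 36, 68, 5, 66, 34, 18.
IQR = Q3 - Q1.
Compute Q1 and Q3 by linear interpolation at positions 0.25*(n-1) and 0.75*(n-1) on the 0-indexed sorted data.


Sorted: 5, 17, 18, 34, 36, 49, 66, 68
Q1 (25th %ile) = 17.7500
Q3 (75th %ile) = 53.2500
IQR = 53.2500 - 17.7500 = 35.5000

IQR = 35.5000


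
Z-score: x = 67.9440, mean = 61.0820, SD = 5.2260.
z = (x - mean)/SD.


z = (67.9440 - 61.0820)/5.2260
= 6.8620/5.2260
= 1.3131

z = 1.3131


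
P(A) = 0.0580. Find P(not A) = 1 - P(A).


P(not A) = 1 - 0.0580 = 0.9420

P(not A) = 0.9420


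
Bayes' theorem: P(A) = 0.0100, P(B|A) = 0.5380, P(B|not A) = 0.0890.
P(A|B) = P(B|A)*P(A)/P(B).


P(B) = P(B|A)*P(A) + P(B|A')*P(A')
= 0.5380*0.0100 + 0.0890*0.9900
= 0.005380 + 0.088110 = 0.093490
P(A|B) = 0.005380/0.093490 = 0.0575

P(A|B) = 0.0575


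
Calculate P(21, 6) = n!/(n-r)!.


P(21,6) = 21!/15!
= 51090942171709440000/1307674368000
= 39070080

P(21,6) = 39070080


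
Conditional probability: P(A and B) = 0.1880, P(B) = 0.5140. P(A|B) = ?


P(A|B) = 0.1880/0.5140 = 0.3658

P(A|B) = 0.3658


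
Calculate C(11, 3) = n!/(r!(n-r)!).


C(11,3) = 11!/(3! × 8!)
= 39916800/(6 × 40320)
= 165

C(11,3) = 165


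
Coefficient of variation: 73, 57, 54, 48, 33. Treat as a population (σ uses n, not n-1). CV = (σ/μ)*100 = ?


Mean = 53.0000
SD = 12.9769
CV = (12.9769/53.0000)*100 = 24.4847%

CV = 24.4847%


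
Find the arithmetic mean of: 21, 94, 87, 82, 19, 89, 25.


Sum = 21 + 94 + 87 + 82 + 19 + 89 + 25 = 417
n = 7
Mean = 417/7 = 59.5714

Mean = 59.5714


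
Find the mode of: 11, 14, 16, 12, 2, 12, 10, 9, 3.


Frequencies: 2:1, 3:1, 9:1, 10:1, 11:1, 12:2, 14:1, 16:1
Max frequency = 2
Mode = 12

Mode = 12


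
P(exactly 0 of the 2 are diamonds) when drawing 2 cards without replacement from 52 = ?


Hypergeometric: P(X=0) = C(13,0)·C(39,2) / C(52,2)
= 1 × 741 / 1326
= 741/1326 = 0.5588

P = 0.5588


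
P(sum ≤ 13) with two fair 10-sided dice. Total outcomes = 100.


Total outcomes = 10×10 = 100
Favorable (sum ≤ 13): 72
P = 72/100 = 0.7200

P = 0.7200


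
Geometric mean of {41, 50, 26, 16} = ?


Product = 41 × 50 × 26 × 16 = 852800
GM = 852800^(1/4) = 30.3887

GM = 30.3887


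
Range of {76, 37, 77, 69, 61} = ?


Max = 77, Min = 37
Range = 77 - 37 = 40

Range = 40


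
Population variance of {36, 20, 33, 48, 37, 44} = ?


Mean = 36.3333
Squared deviations: 0.1111, 266.7778, 11.1111, 136.1111, 0.4444, 58.7778
Sum = 473.3333
Variance = 473.3333/6 = 78.8889

Variance = 78.8889


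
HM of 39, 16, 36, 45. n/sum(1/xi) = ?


Sum of reciprocals = 1/39 + 1/16 + 1/36 + 1/45 = 0.138141
HM = 4/0.138141 = 28.9559

HM = 28.9559


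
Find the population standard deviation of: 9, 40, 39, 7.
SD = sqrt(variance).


Mean = 23.7500
Variance = 248.6875
SD = sqrt(248.6875) = 15.7698

SD = 15.7698


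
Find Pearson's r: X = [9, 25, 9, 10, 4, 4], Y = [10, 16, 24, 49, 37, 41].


Mean X = 10.1667, Mean Y = 29.5000
SD X = 7.057305, SD Y = 13.913423
Cov = -48.583333
r = -48.583333/(7.057305*13.913423) = -0.4948

r = -0.4948


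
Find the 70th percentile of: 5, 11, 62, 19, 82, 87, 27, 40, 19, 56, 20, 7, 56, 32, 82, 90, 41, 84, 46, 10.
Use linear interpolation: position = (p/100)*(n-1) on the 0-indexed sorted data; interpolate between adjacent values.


Sorted: 5, 7, 10, 11, 19, 19, 20, 27, 32, 40, 41, 46, 56, 56, 62, 82, 82, 84, 87, 90
n = 20
Index = 70/100 * 19 = 13.3000
Lower = data[13] = 56, Upper = data[14] = 62
P70 = 56 + 0.3000*(6) = 57.8000

P70 = 57.8000


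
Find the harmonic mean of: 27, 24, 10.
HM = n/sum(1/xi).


Sum of reciprocals = 1/27 + 1/24 + 1/10 = 0.178704
HM = 3/0.178704 = 16.7876

HM = 16.7876


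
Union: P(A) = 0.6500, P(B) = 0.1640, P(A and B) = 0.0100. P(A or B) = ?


P(A∪B) = 0.6500 + 0.1640 - 0.0100
= 0.8140 - 0.0100
= 0.8040

P(A∪B) = 0.8040


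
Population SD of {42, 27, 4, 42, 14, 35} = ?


Mean = 27.3333
Variance = 201.8889
SD = sqrt(201.8889) = 14.2088

SD = 14.2088


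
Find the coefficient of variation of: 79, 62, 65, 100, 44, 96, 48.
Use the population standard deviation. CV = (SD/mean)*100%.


Mean = 70.5714
SD = 20.3670
CV = (20.3670/70.5714)*100 = 28.8602%

CV = 28.8602%


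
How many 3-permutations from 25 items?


P(25,3) = 25!/22!
= 15511210043330985984000000/1124000727777607680000
= 13800

P(25,3) = 13800


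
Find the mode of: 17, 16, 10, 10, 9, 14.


Frequencies: 9:1, 10:2, 14:1, 16:1, 17:1
Max frequency = 2
Mode = 10

Mode = 10


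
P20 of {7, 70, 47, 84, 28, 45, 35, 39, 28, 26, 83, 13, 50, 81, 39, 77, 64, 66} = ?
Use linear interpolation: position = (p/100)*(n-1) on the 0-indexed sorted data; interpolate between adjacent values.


Sorted: 7, 13, 26, 28, 28, 35, 39, 39, 45, 47, 50, 64, 66, 70, 77, 81, 83, 84
n = 18
Index = 20/100 * 17 = 3.4000
Lower = data[3] = 28, Upper = data[4] = 28
P20 = 28 + 0.4000*(0) = 28.0000

P20 = 28.0000


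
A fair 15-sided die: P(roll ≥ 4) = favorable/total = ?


Favorable outcomes (roll ≥ 4): 12
Total outcomes = 15
P = 12/15 = 0.8000

P = 0.8000


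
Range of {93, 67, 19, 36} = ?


Max = 93, Min = 19
Range = 93 - 19 = 74

Range = 74


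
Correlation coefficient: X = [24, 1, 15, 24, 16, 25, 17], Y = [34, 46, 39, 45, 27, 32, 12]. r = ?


Mean X = 17.4286, Mean Y = 33.5714
SD X = 7.761759, SD Y = 10.860902
Cov = -18.959184
r = -18.959184/(7.761759*10.860902) = -0.2249

r = -0.2249


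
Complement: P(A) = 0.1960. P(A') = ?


P(not A) = 1 - 0.1960 = 0.8040

P(not A) = 0.8040


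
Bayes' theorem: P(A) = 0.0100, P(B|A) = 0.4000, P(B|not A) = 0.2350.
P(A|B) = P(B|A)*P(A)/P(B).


P(B) = P(B|A)*P(A) + P(B|A')*P(A')
= 0.4000*0.0100 + 0.2350*0.9900
= 0.004000 + 0.232650 = 0.236650
P(A|B) = 0.004000/0.236650 = 0.0169

P(A|B) = 0.0169


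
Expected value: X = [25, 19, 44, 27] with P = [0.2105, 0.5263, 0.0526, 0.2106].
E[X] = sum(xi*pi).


E[X] = 25*0.2105 + 19*0.5263 + 44*0.0526 + 27*0.2106
= 5.2625 + 9.9997 + 2.3144 + 5.6862
= 23.2628

E[X] = 23.2628


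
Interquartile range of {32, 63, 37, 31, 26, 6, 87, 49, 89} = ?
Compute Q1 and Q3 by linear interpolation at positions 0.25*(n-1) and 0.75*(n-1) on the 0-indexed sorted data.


Sorted: 6, 26, 31, 32, 37, 49, 63, 87, 89
Q1 (25th %ile) = 31.0000
Q3 (75th %ile) = 63.0000
IQR = 63.0000 - 31.0000 = 32.0000

IQR = 32.0000


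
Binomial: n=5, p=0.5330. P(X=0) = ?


C(5,0) = 1
p^0 = 1.000000
(1-p)^5 = 0.022212
P = 1 * 1.000000 * 0.022212 = 0.0222

P(X=0) = 0.0222


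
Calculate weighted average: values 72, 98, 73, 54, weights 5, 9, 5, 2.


Numerator = 72*5 + 98*9 + 73*5 + 54*2 = 1715
Denominator = 5 + 9 + 5 + 2 = 21
WM = 1715/21 = 81.6667

WM = 81.6667


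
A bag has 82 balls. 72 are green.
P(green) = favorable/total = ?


P = 72/82 = 0.8780

P = 0.8780


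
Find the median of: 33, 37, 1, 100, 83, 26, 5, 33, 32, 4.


Sorted: 1, 4, 5, 26, 32, 33, 33, 37, 83, 100
n = 10 (even)
Middle values: 32 and 33
Median = (32+33)/2 = 32.5000

Median = 32.5000


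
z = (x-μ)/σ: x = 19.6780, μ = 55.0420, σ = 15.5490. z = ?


z = (19.6780 - 55.0420)/15.5490
= -35.3640/15.5490
= -2.2744

z = -2.2744


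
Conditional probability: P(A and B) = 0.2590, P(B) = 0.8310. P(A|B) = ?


P(A|B) = 0.2590/0.8310 = 0.3117

P(A|B) = 0.3117


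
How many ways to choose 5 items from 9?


C(9,5) = 9!/(5! × 4!)
= 362880/(120 × 24)
= 126

C(9,5) = 126


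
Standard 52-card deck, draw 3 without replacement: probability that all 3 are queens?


P(all queens) = (4/52) × (3/51) × (2/50)
= 0.0002

P = 0.0002


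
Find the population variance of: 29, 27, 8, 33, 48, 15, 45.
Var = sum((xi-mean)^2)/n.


Mean = 29.2857
Squared deviations: 0.0816, 5.2245, 453.0816, 13.7959, 350.2245, 204.0816, 246.9388
Sum = 1273.4286
Variance = 1273.4286/7 = 181.9184

Variance = 181.9184


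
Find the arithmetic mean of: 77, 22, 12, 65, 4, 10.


Sum = 77 + 22 + 12 + 65 + 4 + 10 = 190
n = 6
Mean = 190/6 = 31.6667

Mean = 31.6667


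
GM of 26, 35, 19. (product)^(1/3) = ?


Product = 26 × 35 × 19 = 17290
GM = 17290^(1/3) = 25.8582

GM = 25.8582


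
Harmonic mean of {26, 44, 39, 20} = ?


Sum of reciprocals = 1/26 + 1/44 + 1/39 + 1/20 = 0.136830
HM = 4/0.136830 = 29.2334

HM = 29.2334


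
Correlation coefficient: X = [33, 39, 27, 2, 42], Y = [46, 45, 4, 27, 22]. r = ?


Mean X = 28.6000, Mean Y = 28.8000
SD X = 14.263239, SD Y = 15.638414
Cov = 48.120000
r = 48.120000/(14.263239*15.638414) = 0.2157

r = 0.2157


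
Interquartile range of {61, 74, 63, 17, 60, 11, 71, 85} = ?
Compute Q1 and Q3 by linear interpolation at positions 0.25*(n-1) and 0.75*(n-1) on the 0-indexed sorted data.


Sorted: 11, 17, 60, 61, 63, 71, 74, 85
Q1 (25th %ile) = 49.2500
Q3 (75th %ile) = 71.7500
IQR = 71.7500 - 49.2500 = 22.5000

IQR = 22.5000


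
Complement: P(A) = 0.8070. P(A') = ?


P(not A) = 1 - 0.8070 = 0.1930

P(not A) = 0.1930


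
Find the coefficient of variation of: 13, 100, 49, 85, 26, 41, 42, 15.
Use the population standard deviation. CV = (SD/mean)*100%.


Mean = 46.3750
SD = 29.4446
CV = (29.4446/46.3750)*100 = 63.4924%

CV = 63.4924%


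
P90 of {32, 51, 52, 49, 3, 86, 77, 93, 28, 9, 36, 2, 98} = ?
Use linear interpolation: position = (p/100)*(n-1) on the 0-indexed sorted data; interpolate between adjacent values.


Sorted: 2, 3, 9, 28, 32, 36, 49, 51, 52, 77, 86, 93, 98
n = 13
Index = 90/100 * 12 = 10.8000
Lower = data[10] = 86, Upper = data[11] = 93
P90 = 86 + 0.8000*(7) = 91.6000

P90 = 91.6000


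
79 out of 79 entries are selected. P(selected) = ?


P = 79/79 = 1.0000

P = 1.0000


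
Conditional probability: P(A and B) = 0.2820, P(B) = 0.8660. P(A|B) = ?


P(A|B) = 0.2820/0.8660 = 0.3256

P(A|B) = 0.3256


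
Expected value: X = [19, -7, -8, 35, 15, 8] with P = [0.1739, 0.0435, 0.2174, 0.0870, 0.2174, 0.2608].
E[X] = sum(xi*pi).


E[X] = 19*0.1739 - 7*0.0435 - 8*0.2174 + 35*0.0870 + 15*0.2174 + 8*0.2608
= 3.3041 - 0.3045 - 1.7392 + 3.0450 + 3.2610 + 2.0864
= 9.6528

E[X] = 9.6528


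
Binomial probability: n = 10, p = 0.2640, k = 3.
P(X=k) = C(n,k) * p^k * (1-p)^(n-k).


C(10,3) = 120
p^3 = 0.018400
(1-p)^7 = 0.116989
P = 120 * 0.018400 * 0.116989 = 0.2583

P(X=3) = 0.2583


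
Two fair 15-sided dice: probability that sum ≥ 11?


Total outcomes = 15×15 = 225
Favorable (sum ≥ 11): 180
P = 180/225 = 0.8000

P = 0.8000


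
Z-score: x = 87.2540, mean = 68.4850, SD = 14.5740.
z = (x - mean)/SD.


z = (87.2540 - 68.4850)/14.5740
= 18.7690/14.5740
= 1.2878

z = 1.2878


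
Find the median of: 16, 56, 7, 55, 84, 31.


Sorted: 7, 16, 31, 55, 56, 84
n = 6 (even)
Middle values: 31 and 55
Median = (31+55)/2 = 43.0000

Median = 43.0000


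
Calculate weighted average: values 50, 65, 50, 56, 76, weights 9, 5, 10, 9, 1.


Numerator = 50*9 + 65*5 + 50*10 + 56*9 + 76*1 = 1855
Denominator = 9 + 5 + 10 + 9 + 1 = 34
WM = 1855/34 = 54.5588

WM = 54.5588


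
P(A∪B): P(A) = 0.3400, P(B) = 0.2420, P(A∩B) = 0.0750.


P(A∪B) = 0.3400 + 0.2420 - 0.0750
= 0.5820 - 0.0750
= 0.5070

P(A∪B) = 0.5070


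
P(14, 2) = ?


P(14,2) = 14!/12!
= 87178291200/479001600
= 182

P(14,2) = 182


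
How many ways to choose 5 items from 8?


C(8,5) = 8!/(5! × 3!)
= 40320/(120 × 6)
= 56

C(8,5) = 56


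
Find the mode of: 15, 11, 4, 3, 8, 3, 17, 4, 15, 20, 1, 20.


Frequencies: 1:1, 3:2, 4:2, 8:1, 11:1, 15:2, 17:1, 20:2
Max frequency = 2
Mode = 3, 4, 15, 20

Mode = 3, 4, 15, 20


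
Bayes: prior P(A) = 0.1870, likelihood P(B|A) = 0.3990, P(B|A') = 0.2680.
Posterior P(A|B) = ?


P(B) = P(B|A)*P(A) + P(B|A')*P(A')
= 0.3990*0.1870 + 0.2680*0.8130
= 0.074613 + 0.217884 = 0.292497
P(A|B) = 0.074613/0.292497 = 0.2551

P(A|B) = 0.2551


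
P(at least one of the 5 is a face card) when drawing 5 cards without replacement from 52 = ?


P(at least one) = 1 - P(none)
P(none) = (40/52) × (39/51) × (38/50) × (37/49) × (36/48) = 0.253181
P(at least one) = 1 - 0.253181 = 0.7468

P = 0.7468


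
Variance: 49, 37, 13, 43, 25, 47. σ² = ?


Mean = 35.6667
Squared deviations: 177.7778, 1.7778, 513.7778, 53.7778, 113.7778, 128.4444
Sum = 989.3333
Variance = 989.3333/6 = 164.8889

Variance = 164.8889


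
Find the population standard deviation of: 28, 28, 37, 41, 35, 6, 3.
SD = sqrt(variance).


Mean = 25.4286
Variance = 194.5306
SD = sqrt(194.5306) = 13.9474

SD = 13.9474


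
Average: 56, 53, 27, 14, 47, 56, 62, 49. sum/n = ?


Sum = 56 + 53 + 27 + 14 + 47 + 56 + 62 + 49 = 364
n = 8
Mean = 364/8 = 45.5000

Mean = 45.5000


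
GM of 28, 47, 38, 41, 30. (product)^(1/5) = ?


Product = 28 × 47 × 38 × 41 × 30 = 61509840
GM = 61509840^(1/5) = 36.1234

GM = 36.1234


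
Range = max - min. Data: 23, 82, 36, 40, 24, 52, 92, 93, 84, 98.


Max = 98, Min = 23
Range = 98 - 23 = 75

Range = 75


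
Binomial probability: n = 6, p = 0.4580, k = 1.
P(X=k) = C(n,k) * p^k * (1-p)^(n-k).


C(6,1) = 6
p^1 = 0.458000
(1-p)^5 = 0.046773
P = 6 * 0.458000 * 0.046773 = 0.1285

P(X=1) = 0.1285


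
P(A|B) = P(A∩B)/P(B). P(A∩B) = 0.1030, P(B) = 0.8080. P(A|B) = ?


P(A|B) = 0.1030/0.8080 = 0.1275

P(A|B) = 0.1275


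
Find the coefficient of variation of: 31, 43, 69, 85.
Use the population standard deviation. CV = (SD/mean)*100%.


Mean = 57.0000
SD = 21.2132
CV = (21.2132/57.0000)*100 = 37.2161%

CV = 37.2161%


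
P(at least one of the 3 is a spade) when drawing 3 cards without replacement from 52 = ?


P(at least one) = 1 - P(none)
P(none) = (39/52) × (38/51) × (37/50) = 0.413529
P(at least one) = 1 - 0.413529 = 0.5865

P = 0.5865


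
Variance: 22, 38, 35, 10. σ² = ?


Mean = 26.2500
Squared deviations: 18.0625, 138.0625, 76.5625, 264.0625
Sum = 496.7500
Variance = 496.7500/4 = 124.1875

Variance = 124.1875


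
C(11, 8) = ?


C(11,8) = 11!/(8! × 3!)
= 39916800/(40320 × 6)
= 165

C(11,8) = 165


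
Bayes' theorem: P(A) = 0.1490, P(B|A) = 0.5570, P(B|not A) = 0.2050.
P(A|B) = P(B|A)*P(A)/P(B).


P(B) = P(B|A)*P(A) + P(B|A')*P(A')
= 0.5570*0.1490 + 0.2050*0.8510
= 0.082993 + 0.174455 = 0.257448
P(A|B) = 0.082993/0.257448 = 0.3224

P(A|B) = 0.3224


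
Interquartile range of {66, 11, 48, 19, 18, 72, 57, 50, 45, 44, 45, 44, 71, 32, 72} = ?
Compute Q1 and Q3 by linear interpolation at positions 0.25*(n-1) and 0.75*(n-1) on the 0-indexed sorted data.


Sorted: 11, 18, 19, 32, 44, 44, 45, 45, 48, 50, 57, 66, 71, 72, 72
Q1 (25th %ile) = 38.0000
Q3 (75th %ile) = 61.5000
IQR = 61.5000 - 38.0000 = 23.5000

IQR = 23.5000


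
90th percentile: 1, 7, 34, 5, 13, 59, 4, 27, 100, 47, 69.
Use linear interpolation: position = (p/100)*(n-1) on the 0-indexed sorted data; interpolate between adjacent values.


Sorted: 1, 4, 5, 7, 13, 27, 34, 47, 59, 69, 100
n = 11
Index = 90/100 * 10 = 9.0000
Lower = data[9] = 69, Upper = data[10] = 100
P90 = 69 + 0*(31) = 69.0000

P90 = 69.0000


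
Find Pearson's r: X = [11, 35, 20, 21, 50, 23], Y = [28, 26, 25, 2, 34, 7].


Mean X = 26.6667, Mean Y = 20.3333
SD X = 12.578642, SD Y = 11.642833
Cov = 61.277778
r = 61.277778/(12.578642*11.642833) = 0.4184

r = 0.4184


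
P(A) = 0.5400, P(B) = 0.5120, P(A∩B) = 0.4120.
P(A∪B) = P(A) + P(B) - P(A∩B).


P(A∪B) = 0.5400 + 0.5120 - 0.4120
= 1.0520 - 0.4120
= 0.6400

P(A∪B) = 0.6400


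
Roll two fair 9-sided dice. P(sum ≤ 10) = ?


Total outcomes = 9×9 = 81
Favorable (sum ≤ 10): 45
P = 45/81 = 0.5556

P = 0.5556


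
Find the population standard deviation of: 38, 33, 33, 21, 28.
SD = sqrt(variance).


Mean = 30.6000
Variance = 33.0400
SD = sqrt(33.0400) = 5.7480

SD = 5.7480


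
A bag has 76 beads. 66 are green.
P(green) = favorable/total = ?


P = 66/76 = 0.8684

P = 0.8684


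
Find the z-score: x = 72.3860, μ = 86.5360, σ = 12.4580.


z = (72.3860 - 86.5360)/12.4580
= -14.1500/12.4580
= -1.1358

z = -1.1358


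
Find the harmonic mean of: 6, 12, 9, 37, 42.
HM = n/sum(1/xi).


Sum of reciprocals = 1/6 + 1/12 + 1/9 + 1/37 + 1/42 = 0.411948
HM = 5/0.411948 = 12.1375

HM = 12.1375


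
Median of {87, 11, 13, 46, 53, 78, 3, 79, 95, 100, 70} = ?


Sorted: 3, 11, 13, 46, 53, 70, 78, 79, 87, 95, 100
n = 11 (odd)
Middle value = 70

Median = 70


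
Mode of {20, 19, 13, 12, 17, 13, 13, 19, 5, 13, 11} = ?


Frequencies: 5:1, 11:1, 12:1, 13:4, 17:1, 19:2, 20:1
Max frequency = 4
Mode = 13

Mode = 13


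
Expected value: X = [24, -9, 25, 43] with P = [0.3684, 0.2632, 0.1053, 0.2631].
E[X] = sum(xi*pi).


E[X] = 24*0.3684 - 9*0.2632 + 25*0.1053 + 43*0.2631
= 8.8416 - 2.3688 + 2.6325 + 11.3133
= 20.4186

E[X] = 20.4186


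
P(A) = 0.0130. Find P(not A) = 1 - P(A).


P(not A) = 1 - 0.0130 = 0.9870

P(not A) = 0.9870


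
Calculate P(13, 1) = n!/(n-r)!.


P(13,1) = 13!/12!
= 6227020800/479001600
= 13

P(13,1) = 13


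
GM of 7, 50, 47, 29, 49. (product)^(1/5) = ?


Product = 7 × 50 × 47 × 29 × 49 = 23375450
GM = 23375450^(1/5) = 29.7682

GM = 29.7682


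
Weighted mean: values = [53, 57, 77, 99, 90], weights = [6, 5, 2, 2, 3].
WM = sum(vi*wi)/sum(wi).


Numerator = 53*6 + 57*5 + 77*2 + 99*2 + 90*3 = 1225
Denominator = 6 + 5 + 2 + 2 + 3 = 18
WM = 1225/18 = 68.0556

WM = 68.0556


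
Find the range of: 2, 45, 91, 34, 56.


Max = 91, Min = 2
Range = 91 - 2 = 89

Range = 89


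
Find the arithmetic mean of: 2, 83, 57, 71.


Sum = 2 + 83 + 57 + 71 = 213
n = 4
Mean = 213/4 = 53.2500

Mean = 53.2500


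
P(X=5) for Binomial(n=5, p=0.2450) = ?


C(5,5) = 1
p^5 = 0.000883
(1-p)^0 = 1.000000
P = 1 * 0.000883 * 1.000000 = 0.0009

P(X=5) = 0.0009


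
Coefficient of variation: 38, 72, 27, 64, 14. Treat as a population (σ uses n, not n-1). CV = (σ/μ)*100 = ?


Mean = 43.0000
SD = 21.9272
CV = (21.9272/43.0000)*100 = 50.9934%

CV = 50.9934%


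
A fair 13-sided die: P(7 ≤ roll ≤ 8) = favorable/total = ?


Favorable outcomes (7 ≤ roll ≤ 8): 2
Total outcomes = 13
P = 2/13 = 0.1538

P = 0.1538


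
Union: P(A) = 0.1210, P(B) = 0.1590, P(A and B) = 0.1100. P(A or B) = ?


P(A∪B) = 0.1210 + 0.1590 - 0.1100
= 0.2800 - 0.1100
= 0.1700

P(A∪B) = 0.1700


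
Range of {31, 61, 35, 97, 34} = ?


Max = 97, Min = 31
Range = 97 - 31 = 66

Range = 66


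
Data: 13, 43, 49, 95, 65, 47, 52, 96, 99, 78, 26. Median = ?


Sorted: 13, 26, 43, 47, 49, 52, 65, 78, 95, 96, 99
n = 11 (odd)
Middle value = 52

Median = 52


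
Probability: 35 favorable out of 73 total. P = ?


P = 35/73 = 0.4795

P = 0.4795


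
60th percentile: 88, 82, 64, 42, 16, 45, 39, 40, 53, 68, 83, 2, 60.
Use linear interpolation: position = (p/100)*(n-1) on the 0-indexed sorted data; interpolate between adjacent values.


Sorted: 2, 16, 39, 40, 42, 45, 53, 60, 64, 68, 82, 83, 88
n = 13
Index = 60/100 * 12 = 7.2000
Lower = data[7] = 60, Upper = data[8] = 64
P60 = 60 + 0.2000*(4) = 60.8000

P60 = 60.8000


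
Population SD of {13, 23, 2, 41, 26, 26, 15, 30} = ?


Mean = 22.0000
Variance = 123.5000
SD = sqrt(123.5000) = 11.1131

SD = 11.1131


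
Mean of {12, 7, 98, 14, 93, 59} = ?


Sum = 12 + 7 + 98 + 14 + 93 + 59 = 283
n = 6
Mean = 283/6 = 47.1667

Mean = 47.1667


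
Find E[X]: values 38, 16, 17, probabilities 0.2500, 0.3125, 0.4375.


E[X] = 38*0.2500 + 16*0.3125 + 17*0.4375
= 9.5000 + 5.0000 + 7.4375
= 21.9375

E[X] = 21.9375


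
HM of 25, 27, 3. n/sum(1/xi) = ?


Sum of reciprocals = 1/25 + 1/27 + 1/3 = 0.410370
HM = 3/0.410370 = 7.3105

HM = 7.3105


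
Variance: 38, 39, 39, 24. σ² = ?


Mean = 35.0000
Squared deviations: 9.0000, 16.0000, 16.0000, 121.0000
Sum = 162.0000
Variance = 162.0000/4 = 40.5000

Variance = 40.5000


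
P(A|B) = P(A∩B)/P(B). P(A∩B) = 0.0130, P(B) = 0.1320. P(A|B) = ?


P(A|B) = 0.0130/0.1320 = 0.0985

P(A|B) = 0.0985


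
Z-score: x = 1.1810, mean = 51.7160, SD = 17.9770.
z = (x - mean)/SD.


z = (1.1810 - 51.7160)/17.9770
= -50.5350/17.9770
= -2.8111

z = -2.8111


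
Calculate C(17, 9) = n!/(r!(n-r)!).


C(17,9) = 17!/(9! × 8!)
= 355687428096000/(362880 × 40320)
= 24310

C(17,9) = 24310


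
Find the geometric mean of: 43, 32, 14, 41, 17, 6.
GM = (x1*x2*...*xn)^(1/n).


Product = 43 × 32 × 14 × 41 × 17 × 6 = 80562048
GM = 80562048^(1/6) = 20.7821

GM = 20.7821


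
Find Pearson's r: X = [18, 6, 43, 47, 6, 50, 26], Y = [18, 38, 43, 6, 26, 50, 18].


Mean X = 28.0000, Mean Y = 28.4286
SD X = 17.492856, SD Y = 14.617574
Cov = 33.571429
r = 33.571429/(17.492856*14.617574) = 0.1313

r = 0.1313


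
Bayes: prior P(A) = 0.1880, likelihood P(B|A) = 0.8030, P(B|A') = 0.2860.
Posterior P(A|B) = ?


P(B) = P(B|A)*P(A) + P(B|A')*P(A')
= 0.8030*0.1880 + 0.2860*0.8120
= 0.150964 + 0.232232 = 0.383196
P(A|B) = 0.150964/0.383196 = 0.3940

P(A|B) = 0.3940


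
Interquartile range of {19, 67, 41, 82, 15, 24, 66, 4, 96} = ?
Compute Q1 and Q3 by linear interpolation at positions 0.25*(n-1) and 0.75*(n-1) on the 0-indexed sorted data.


Sorted: 4, 15, 19, 24, 41, 66, 67, 82, 96
Q1 (25th %ile) = 19.0000
Q3 (75th %ile) = 67.0000
IQR = 67.0000 - 19.0000 = 48.0000

IQR = 48.0000


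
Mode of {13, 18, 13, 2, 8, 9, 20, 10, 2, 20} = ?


Frequencies: 2:2, 8:1, 9:1, 10:1, 13:2, 18:1, 20:2
Max frequency = 2
Mode = 2, 13, 20

Mode = 2, 13, 20


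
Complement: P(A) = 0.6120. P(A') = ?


P(not A) = 1 - 0.6120 = 0.3880

P(not A) = 0.3880


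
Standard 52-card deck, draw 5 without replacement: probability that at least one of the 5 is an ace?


P(at least one) = 1 - P(none)
P(none) = (48/52) × (47/51) × (46/50) × (45/49) × (44/48) = 0.658842
P(at least one) = 1 - 0.658842 = 0.3412

P = 0.3412


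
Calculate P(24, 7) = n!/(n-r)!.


P(24,7) = 24!/17!
= 620448401733239439360000/355687428096000
= 1744364160

P(24,7) = 1744364160


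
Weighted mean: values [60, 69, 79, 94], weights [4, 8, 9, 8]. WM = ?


Numerator = 60*4 + 69*8 + 79*9 + 94*8 = 2255
Denominator = 4 + 8 + 9 + 8 = 29
WM = 2255/29 = 77.7586

WM = 77.7586


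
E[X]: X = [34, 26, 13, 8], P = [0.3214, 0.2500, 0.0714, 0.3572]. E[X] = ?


E[X] = 34*0.3214 + 26*0.2500 + 13*0.0714 + 8*0.3572
= 10.9276 + 6.5000 + 0.9282 + 2.8576
= 21.2134

E[X] = 21.2134


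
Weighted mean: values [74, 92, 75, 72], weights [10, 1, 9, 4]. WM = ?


Numerator = 74*10 + 92*1 + 75*9 + 72*4 = 1795
Denominator = 10 + 1 + 9 + 4 = 24
WM = 1795/24 = 74.7917

WM = 74.7917


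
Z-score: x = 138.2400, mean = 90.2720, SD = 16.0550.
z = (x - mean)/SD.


z = (138.2400 - 90.2720)/16.0550
= 47.9680/16.0550
= 2.9877

z = 2.9877


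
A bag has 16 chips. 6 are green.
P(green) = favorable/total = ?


P = 6/16 = 0.3750

P = 0.3750


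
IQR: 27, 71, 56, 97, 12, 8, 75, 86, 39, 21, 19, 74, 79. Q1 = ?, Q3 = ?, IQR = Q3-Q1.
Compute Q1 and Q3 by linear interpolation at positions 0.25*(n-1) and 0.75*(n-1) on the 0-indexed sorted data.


Sorted: 8, 12, 19, 21, 27, 39, 56, 71, 74, 75, 79, 86, 97
Q1 (25th %ile) = 21.0000
Q3 (75th %ile) = 75.0000
IQR = 75.0000 - 21.0000 = 54.0000

IQR = 54.0000


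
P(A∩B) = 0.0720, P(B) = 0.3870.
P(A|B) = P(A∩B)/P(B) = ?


P(A|B) = 0.0720/0.3870 = 0.1860

P(A|B) = 0.1860


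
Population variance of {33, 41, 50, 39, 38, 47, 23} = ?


Mean = 38.7143
Squared deviations: 32.6531, 5.2245, 127.3673, 0.0816, 0.5102, 68.6531, 246.9388
Sum = 481.4286
Variance = 481.4286/7 = 68.7755

Variance = 68.7755


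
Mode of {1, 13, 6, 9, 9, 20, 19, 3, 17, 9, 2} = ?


Frequencies: 1:1, 2:1, 3:1, 6:1, 9:3, 13:1, 17:1, 19:1, 20:1
Max frequency = 3
Mode = 9

Mode = 9


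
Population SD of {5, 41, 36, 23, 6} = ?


Mean = 22.2000
Variance = 220.5600
SD = sqrt(220.5600) = 14.8513

SD = 14.8513


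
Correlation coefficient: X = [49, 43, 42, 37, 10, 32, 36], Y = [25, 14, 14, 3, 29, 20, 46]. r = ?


Mean X = 35.5714, Mean Y = 21.5714
SD X = 11.623340, SD Y = 12.681338
Cov = -37.040816
r = -37.040816/(11.623340*12.681338) = -0.2513

r = -0.2513


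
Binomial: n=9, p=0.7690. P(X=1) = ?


C(9,1) = 9
p^1 = 0.769000
(1-p)^8 = 8.107666e-06
P = 9 * 0.769000 * 8.107666e-06 = 5.6113e-05

P(X=1) = 5.6113e-05


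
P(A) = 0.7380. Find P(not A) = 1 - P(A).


P(not A) = 1 - 0.7380 = 0.2620

P(not A) = 0.2620


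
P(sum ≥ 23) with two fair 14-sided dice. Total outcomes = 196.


Total outcomes = 14×14 = 196
Favorable (sum ≥ 23): 21
P = 21/196 = 0.1071

P = 0.1071


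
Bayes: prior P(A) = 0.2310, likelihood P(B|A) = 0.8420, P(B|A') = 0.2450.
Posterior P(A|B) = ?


P(B) = P(B|A)*P(A) + P(B|A')*P(A')
= 0.8420*0.2310 + 0.2450*0.7690
= 0.194502 + 0.188405 = 0.382907
P(A|B) = 0.194502/0.382907 = 0.5080

P(A|B) = 0.5080


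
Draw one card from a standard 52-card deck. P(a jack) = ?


4 jacks in 52 cards
P = 4/52 = 0.0769

P = 0.0769


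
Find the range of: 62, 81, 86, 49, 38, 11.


Max = 86, Min = 11
Range = 86 - 11 = 75

Range = 75


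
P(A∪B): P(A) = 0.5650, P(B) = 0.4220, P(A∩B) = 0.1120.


P(A∪B) = 0.5650 + 0.4220 - 0.1120
= 0.9870 - 0.1120
= 0.8750

P(A∪B) = 0.8750


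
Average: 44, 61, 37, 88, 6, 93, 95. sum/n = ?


Sum = 44 + 61 + 37 + 88 + 6 + 93 + 95 = 424
n = 7
Mean = 424/7 = 60.5714

Mean = 60.5714


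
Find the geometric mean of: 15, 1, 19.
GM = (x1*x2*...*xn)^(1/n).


Product = 15 × 1 × 19 = 285
GM = 285^(1/3) = 6.5808

GM = 6.5808


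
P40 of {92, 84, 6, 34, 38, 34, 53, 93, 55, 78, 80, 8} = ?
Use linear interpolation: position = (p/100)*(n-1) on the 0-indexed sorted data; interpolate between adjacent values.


Sorted: 6, 8, 34, 34, 38, 53, 55, 78, 80, 84, 92, 93
n = 12
Index = 40/100 * 11 = 4.4000
Lower = data[4] = 38, Upper = data[5] = 53
P40 = 38 + 0.4000*(15) = 44.0000

P40 = 44.0000


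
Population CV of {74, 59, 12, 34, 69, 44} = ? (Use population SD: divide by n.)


Mean = 48.6667
SD = 21.3828
CV = (21.3828/48.6667)*100 = 43.9372%

CV = 43.9372%


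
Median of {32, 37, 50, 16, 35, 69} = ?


Sorted: 16, 32, 35, 37, 50, 69
n = 6 (even)
Middle values: 35 and 37
Median = (35+37)/2 = 36.0000

Median = 36.0000


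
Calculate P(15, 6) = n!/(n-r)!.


P(15,6) = 15!/9!
= 1307674368000/362880
= 3603600

P(15,6) = 3603600


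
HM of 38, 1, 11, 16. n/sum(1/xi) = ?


Sum of reciprocals = 1/38 + 1/1 + 1/11 + 1/16 = 1.179725
HM = 4/1.179725 = 3.3906

HM = 3.3906


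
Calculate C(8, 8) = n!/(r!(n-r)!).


C(8,8) = 8!/(8! × 0!)
= 40320/(40320 × 1)
= 1

C(8,8) = 1


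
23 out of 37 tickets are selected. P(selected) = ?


P = 23/37 = 0.6216

P = 0.6216


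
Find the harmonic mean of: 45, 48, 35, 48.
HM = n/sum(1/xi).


Sum of reciprocals = 1/45 + 1/48 + 1/35 + 1/48 = 0.092460
HM = 4/0.092460 = 43.2618

HM = 43.2618


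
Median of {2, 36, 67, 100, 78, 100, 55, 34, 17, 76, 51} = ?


Sorted: 2, 17, 34, 36, 51, 55, 67, 76, 78, 100, 100
n = 11 (odd)
Middle value = 55

Median = 55


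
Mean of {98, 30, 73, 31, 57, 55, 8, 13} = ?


Sum = 98 + 30 + 73 + 31 + 57 + 55 + 8 + 13 = 365
n = 8
Mean = 365/8 = 45.6250

Mean = 45.6250


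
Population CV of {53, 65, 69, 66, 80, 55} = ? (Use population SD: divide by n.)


Mean = 64.6667
SD = 8.9938
CV = (8.9938/64.6667)*100 = 13.9080%

CV = 13.9080%


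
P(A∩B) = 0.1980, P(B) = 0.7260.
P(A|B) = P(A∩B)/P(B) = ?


P(A|B) = 0.1980/0.7260 = 0.2727

P(A|B) = 0.2727


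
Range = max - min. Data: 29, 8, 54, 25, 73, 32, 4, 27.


Max = 73, Min = 4
Range = 73 - 4 = 69

Range = 69


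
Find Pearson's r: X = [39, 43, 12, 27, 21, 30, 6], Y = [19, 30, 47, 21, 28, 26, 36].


Mean X = 25.4286, Mean Y = 29.5714
SD X = 12.499796, SD Y = 8.829450
Cov = -73.959184
r = -73.959184/(12.499796*8.829450) = -0.6701

r = -0.6701


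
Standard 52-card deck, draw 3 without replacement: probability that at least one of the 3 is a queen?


P(at least one) = 1 - P(none)
P(none) = (48/52) × (47/51) × (46/50) = 0.782624
P(at least one) = 1 - 0.782624 = 0.2174

P = 0.2174


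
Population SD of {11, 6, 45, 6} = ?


Mean = 17.0000
Variance = 265.5000
SD = sqrt(265.5000) = 16.2942

SD = 16.2942


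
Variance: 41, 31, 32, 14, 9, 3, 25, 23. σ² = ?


Mean = 22.2500
Squared deviations: 351.5625, 76.5625, 95.0625, 68.0625, 175.5625, 370.5625, 7.5625, 0.5625
Sum = 1145.5000
Variance = 1145.5000/8 = 143.1875

Variance = 143.1875


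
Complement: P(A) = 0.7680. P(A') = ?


P(not A) = 1 - 0.7680 = 0.2320

P(not A) = 0.2320


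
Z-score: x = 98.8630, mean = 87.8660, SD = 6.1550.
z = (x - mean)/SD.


z = (98.8630 - 87.8660)/6.1550
= 10.9970/6.1550
= 1.7867

z = 1.7867


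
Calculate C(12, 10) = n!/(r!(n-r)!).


C(12,10) = 12!/(10! × 2!)
= 479001600/(3628800 × 2)
= 66

C(12,10) = 66


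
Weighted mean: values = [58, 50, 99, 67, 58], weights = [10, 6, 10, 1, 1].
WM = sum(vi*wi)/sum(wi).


Numerator = 58*10 + 50*6 + 99*10 + 67*1 + 58*1 = 1995
Denominator = 10 + 6 + 10 + 1 + 1 = 28
WM = 1995/28 = 71.2500

WM = 71.2500


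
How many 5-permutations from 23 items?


P(23,5) = 23!/18!
= 25852016738884976640000/6402373705728000
= 4037880

P(23,5) = 4037880


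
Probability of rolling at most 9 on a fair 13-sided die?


Favorable outcomes (roll ≤ 9): 9
Total outcomes = 13
P = 9/13 = 0.6923

P = 0.6923


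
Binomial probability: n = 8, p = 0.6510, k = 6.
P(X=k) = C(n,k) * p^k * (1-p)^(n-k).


C(8,6) = 28
p^6 = 0.076118
(1-p)^2 = 0.121801
P = 28 * 0.076118 * 0.121801 = 0.2596

P(X=6) = 0.2596


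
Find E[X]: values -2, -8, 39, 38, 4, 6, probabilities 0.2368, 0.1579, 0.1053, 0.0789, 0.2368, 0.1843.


E[X] = -2*0.2368 - 8*0.1579 + 39*0.1053 + 38*0.0789 + 4*0.2368 + 6*0.1843
= -0.4736 - 1.2632 + 4.1067 + 2.9982 + 0.9472 + 1.1058
= 7.4211

E[X] = 7.4211


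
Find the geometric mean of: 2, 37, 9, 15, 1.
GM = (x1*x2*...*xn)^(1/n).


Product = 2 × 37 × 9 × 15 × 1 = 9990
GM = 9990^(1/5) = 6.3083

GM = 6.3083


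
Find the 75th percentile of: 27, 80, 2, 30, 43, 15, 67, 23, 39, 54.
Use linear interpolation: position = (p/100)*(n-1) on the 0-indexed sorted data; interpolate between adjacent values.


Sorted: 2, 15, 23, 27, 30, 39, 43, 54, 67, 80
n = 10
Index = 75/100 * 9 = 6.7500
Lower = data[6] = 43, Upper = data[7] = 54
P75 = 43 + 0.7500*(11) = 51.2500

P75 = 51.2500


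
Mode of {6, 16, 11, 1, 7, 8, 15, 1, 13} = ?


Frequencies: 1:2, 6:1, 7:1, 8:1, 11:1, 13:1, 15:1, 16:1
Max frequency = 2
Mode = 1

Mode = 1


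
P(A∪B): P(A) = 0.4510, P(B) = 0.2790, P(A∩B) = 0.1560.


P(A∪B) = 0.4510 + 0.2790 - 0.1560
= 0.7300 - 0.1560
= 0.5740

P(A∪B) = 0.5740


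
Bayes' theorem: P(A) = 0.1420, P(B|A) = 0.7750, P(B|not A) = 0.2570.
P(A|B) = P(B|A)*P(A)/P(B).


P(B) = P(B|A)*P(A) + P(B|A')*P(A')
= 0.7750*0.1420 + 0.2570*0.8580
= 0.110050 + 0.220506 = 0.330556
P(A|B) = 0.110050/0.330556 = 0.3329

P(A|B) = 0.3329


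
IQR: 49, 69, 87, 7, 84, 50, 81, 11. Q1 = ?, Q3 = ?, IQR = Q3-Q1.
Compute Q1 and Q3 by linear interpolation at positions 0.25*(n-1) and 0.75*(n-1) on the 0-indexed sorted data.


Sorted: 7, 11, 49, 50, 69, 81, 84, 87
Q1 (25th %ile) = 39.5000
Q3 (75th %ile) = 81.7500
IQR = 81.7500 - 39.5000 = 42.2500

IQR = 42.2500


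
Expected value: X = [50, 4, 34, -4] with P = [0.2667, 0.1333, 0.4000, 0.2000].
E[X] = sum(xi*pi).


E[X] = 50*0.2667 + 4*0.1333 + 34*0.4000 - 4*0.2000
= 13.3350 + 0.5332 + 13.6000 - 0.8000
= 26.6682

E[X] = 26.6682


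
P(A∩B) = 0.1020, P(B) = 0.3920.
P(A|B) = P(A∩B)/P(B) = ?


P(A|B) = 0.1020/0.3920 = 0.2602

P(A|B) = 0.2602
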